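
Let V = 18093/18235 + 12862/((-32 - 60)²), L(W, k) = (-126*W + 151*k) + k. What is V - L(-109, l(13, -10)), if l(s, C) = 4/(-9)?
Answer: -9490075069211/694534680 ≈ -13664.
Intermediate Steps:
l(s, C) = -4/9 (l(s, C) = 4*(-⅑) = -4/9)
L(W, k) = -126*W + 152*k
V = 193838861/77170520 (V = 18093*(1/18235) + 12862/((-92)²) = 18093/18235 + 12862/8464 = 18093/18235 + 12862*(1/8464) = 18093/18235 + 6431/4232 = 193838861/77170520 ≈ 2.5118)
V - L(-109, l(13, -10)) = 193838861/77170520 - (-126*(-109) + 152*(-4/9)) = 193838861/77170520 - (13734 - 608/9) = 193838861/77170520 - 1*122998/9 = 193838861/77170520 - 122998/9 = -9490075069211/694534680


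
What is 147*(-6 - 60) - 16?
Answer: -9718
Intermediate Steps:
147*(-6 - 60) - 16 = 147*(-66) - 16 = -9702 - 16 = -9718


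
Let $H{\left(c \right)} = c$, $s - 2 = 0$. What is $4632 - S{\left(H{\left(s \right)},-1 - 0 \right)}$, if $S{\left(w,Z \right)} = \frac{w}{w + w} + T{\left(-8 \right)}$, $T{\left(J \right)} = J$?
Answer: $\frac{9279}{2} \approx 4639.5$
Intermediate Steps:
$s = 2$ ($s = 2 + 0 = 2$)
$S{\left(w,Z \right)} = - \frac{15}{2}$ ($S{\left(w,Z \right)} = \frac{w}{w + w} - 8 = \frac{w}{2 w} - 8 = \frac{1}{2 w} w - 8 = \frac{1}{2} - 8 = - \frac{15}{2}$)
$4632 - S{\left(H{\left(s \right)},-1 - 0 \right)} = 4632 - - \frac{15}{2} = 4632 + \frac{15}{2} = \frac{9279}{2}$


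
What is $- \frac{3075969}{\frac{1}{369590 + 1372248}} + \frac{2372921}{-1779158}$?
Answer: $- \frac{9532443349001692397}{1779158} \approx -5.3578 \cdot 10^{12}$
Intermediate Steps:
$- \frac{3075969}{\frac{1}{369590 + 1372248}} + \frac{2372921}{-1779158} = - \frac{3075969}{\frac{1}{1741838}} + 2372921 \left(- \frac{1}{1779158}\right) = - 3075969 \frac{1}{\frac{1}{1741838}} - \frac{2372921}{1779158} = \left(-3075969\right) 1741838 - \frac{2372921}{1779158} = -5357839691022 - \frac{2372921}{1779158} = - \frac{9532443349001692397}{1779158}$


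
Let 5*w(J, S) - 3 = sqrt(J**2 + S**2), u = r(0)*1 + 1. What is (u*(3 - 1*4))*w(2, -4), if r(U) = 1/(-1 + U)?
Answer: 0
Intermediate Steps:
u = 0 (u = 1/(-1 + 0) + 1 = 1/(-1) + 1 = -1*1 + 1 = -1 + 1 = 0)
w(J, S) = 3/5 + sqrt(J**2 + S**2)/5
(u*(3 - 1*4))*w(2, -4) = (0*(3 - 1*4))*(3/5 + sqrt(2**2 + (-4)**2)/5) = (0*(3 - 4))*(3/5 + sqrt(4 + 16)/5) = (0*(-1))*(3/5 + sqrt(20)/5) = 0*(3/5 + (2*sqrt(5))/5) = 0*(3/5 + 2*sqrt(5)/5) = 0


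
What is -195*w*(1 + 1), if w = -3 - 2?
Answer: 1950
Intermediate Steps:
w = -5
-195*w*(1 + 1) = -(-975)*(1 + 1) = -(-975)*2 = -195*(-10) = 1950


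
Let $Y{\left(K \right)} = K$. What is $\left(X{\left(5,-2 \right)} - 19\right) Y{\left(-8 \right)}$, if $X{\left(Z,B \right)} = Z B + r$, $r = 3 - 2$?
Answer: $224$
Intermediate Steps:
$r = 1$
$X{\left(Z,B \right)} = 1 + B Z$ ($X{\left(Z,B \right)} = Z B + 1 = B Z + 1 = 1 + B Z$)
$\left(X{\left(5,-2 \right)} - 19\right) Y{\left(-8 \right)} = \left(\left(1 - 10\right) - 19\right) \left(-8\right) = \left(-9 - 19\right) \left(-8\right) = \left(-28\right) \left(-8\right) = 224$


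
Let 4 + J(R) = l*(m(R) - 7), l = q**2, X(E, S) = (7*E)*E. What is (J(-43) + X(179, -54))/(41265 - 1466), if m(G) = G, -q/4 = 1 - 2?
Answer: 223483/39799 ≈ 5.6153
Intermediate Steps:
q = 4 (q = -4*(1 - 2) = -4*(-1) = 4)
X(E, S) = 7*E**2
l = 16 (l = 4**2 = 16)
J(R) = -116 + 16*R (J(R) = -4 + 16*(R - 7) = -4 + 16*(-7 + R) = -4 + (-112 + 16*R) = -116 + 16*R)
(J(-43) + X(179, -54))/(41265 - 1466) = ((-116 + 16*(-43)) + 7*179**2)/(41265 - 1466) = ((-116 - 688) + 7*32041)/39799 = (-804 + 224287)*(1/39799) = 223483*(1/39799) = 223483/39799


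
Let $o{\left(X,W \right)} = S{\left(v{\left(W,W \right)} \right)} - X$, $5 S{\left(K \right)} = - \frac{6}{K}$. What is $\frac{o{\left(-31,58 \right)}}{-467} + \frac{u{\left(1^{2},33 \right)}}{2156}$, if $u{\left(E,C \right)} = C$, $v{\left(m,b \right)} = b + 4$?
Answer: $- \frac{724037}{14187460} \approx -0.051034$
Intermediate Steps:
$v{\left(m,b \right)} = 4 + b$
$S{\left(K \right)} = - \frac{6}{5 K}$ ($S{\left(K \right)} = \frac{\left(-6\right) \frac{1}{K}}{5} = - \frac{6}{5 K}$)
$o{\left(X,W \right)} = - X - \frac{6}{5 \left(4 + W\right)}$ ($o{\left(X,W \right)} = - \frac{6}{5 \left(4 + W\right)} - X = - X - \frac{6}{5 \left(4 + W\right)}$)
$\frac{o{\left(-31,58 \right)}}{-467} + \frac{u{\left(1^{2},33 \right)}}{2156} = \frac{\frac{1}{4 + 58} \left(- \frac{6}{5} - - 31 \left(4 + 58\right)\right)}{-467} + \frac{33}{2156} = \frac{- \frac{6}{5} - \left(-31\right) 62}{62} \left(- \frac{1}{467}\right) + 33 \cdot \frac{1}{2156} = \frac{- \frac{6}{5} + 1922}{62} \left(- \frac{1}{467}\right) + \frac{3}{196} = \frac{1}{62} \cdot \frac{9604}{5} \left(- \frac{1}{467}\right) + \frac{3}{196} = \frac{4802}{155} \left(- \frac{1}{467}\right) + \frac{3}{196} = - \frac{4802}{72385} + \frac{3}{196} = - \frac{724037}{14187460}$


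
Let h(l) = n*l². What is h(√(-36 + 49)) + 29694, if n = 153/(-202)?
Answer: 5996199/202 ≈ 29684.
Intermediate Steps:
n = -153/202 (n = 153*(-1/202) = -153/202 ≈ -0.75743)
h(l) = -153*l²/202
h(√(-36 + 49)) + 29694 = -153*(√(-36 + 49))²/202 + 29694 = -153*(√13)²/202 + 29694 = -153/202*13 + 29694 = -1989/202 + 29694 = 5996199/202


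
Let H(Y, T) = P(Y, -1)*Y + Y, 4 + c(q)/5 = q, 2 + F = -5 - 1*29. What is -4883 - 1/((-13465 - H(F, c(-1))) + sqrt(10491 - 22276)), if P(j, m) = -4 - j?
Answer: -736046385585/150736514 + I*sqrt(11785)/150736514 ≈ -4883.0 + 7.2019e-7*I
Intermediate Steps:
F = -36 (F = -2 + (-5 - 1*29) = -2 + (-5 - 29) = -2 - 34 = -36)
c(q) = -20 + 5*q
H(Y, T) = Y + Y*(-4 - Y) (H(Y, T) = (-4 - Y)*Y + Y = Y*(-4 - Y) + Y = Y + Y*(-4 - Y))
-4883 - 1/((-13465 - H(F, c(-1))) + sqrt(10491 - 22276)) = -4883 - 1/((-13465 - (-1)*(-36)*(3 - 36)) + sqrt(10491 - 22276)) = -4883 - 1/((-13465 - (-1)*(-36)*(-33)) + sqrt(-11785)) = -4883 - 1/((-13465 - 1*(-1188)) + I*sqrt(11785)) = -4883 - 1/((-13465 + 1188) + I*sqrt(11785)) = -4883 - 1/(-12277 + I*sqrt(11785))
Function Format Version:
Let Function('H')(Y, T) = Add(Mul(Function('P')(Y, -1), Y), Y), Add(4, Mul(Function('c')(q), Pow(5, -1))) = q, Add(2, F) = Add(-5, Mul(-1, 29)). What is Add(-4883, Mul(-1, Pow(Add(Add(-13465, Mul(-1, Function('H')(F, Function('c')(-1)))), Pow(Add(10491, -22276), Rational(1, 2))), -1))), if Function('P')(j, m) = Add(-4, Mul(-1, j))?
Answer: Add(Rational(-736046385585, 150736514), Mul(Rational(1, 150736514), I, Pow(11785, Rational(1, 2)))) ≈ Add(-4883.0, Mul(7.2019e-7, I))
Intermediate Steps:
F = -36 (F = Add(-2, Add(-5, Mul(-1, 29))) = Add(-2, Add(-5, -29)) = Add(-2, -34) = -36)
Function('c')(q) = Add(-20, Mul(5, q))
Function('H')(Y, T) = Add(Y, Mul(Y, Add(-4, Mul(-1, Y)))) (Function('H')(Y, T) = Add(Mul(Add(-4, Mul(-1, Y)), Y), Y) = Add(Mul(Y, Add(-4, Mul(-1, Y))), Y) = Add(Y, Mul(Y, Add(-4, Mul(-1, Y)))))
Add(-4883, Mul(-1, Pow(Add(Add(-13465, Mul(-1, Function('H')(F, Function('c')(-1)))), Pow(Add(10491, -22276), Rational(1, 2))), -1))) = Add(-4883, Mul(-1, Pow(Add(Add(-13465, Mul(-1, Mul(-1, -36, Add(3, -36)))), Pow(Add(10491, -22276), Rational(1, 2))), -1))) = Add(-4883, Mul(-1, Pow(Add(Add(-13465, Mul(-1, Mul(-1, -36, -33))), Pow(-11785, Rational(1, 2))), -1))) = Add(-4883, Mul(-1, Pow(Add(Add(-13465, Mul(-1, -1188)), Mul(I, Pow(11785, Rational(1, 2)))), -1))) = Add(-4883, Mul(-1, Pow(Add(Add(-13465, 1188), Mul(I, Pow(11785, Rational(1, 2)))), -1))) = Add(-4883, Mul(-1, Pow(Add(-12277, Mul(I, Pow(11785, Rational(1, 2)))), -1)))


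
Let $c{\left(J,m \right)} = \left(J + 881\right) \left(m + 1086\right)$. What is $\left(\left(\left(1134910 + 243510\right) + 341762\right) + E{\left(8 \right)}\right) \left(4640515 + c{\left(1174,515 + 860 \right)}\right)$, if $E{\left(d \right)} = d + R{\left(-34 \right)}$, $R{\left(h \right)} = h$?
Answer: $16681849267720$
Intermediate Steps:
$E{\left(d \right)} = -34 + d$ ($E{\left(d \right)} = d - 34 = -34 + d$)
$c{\left(J,m \right)} = \left(881 + J\right) \left(1086 + m\right)$
$\left(\left(\left(1134910 + 243510\right) + 341762\right) + E{\left(8 \right)}\right) \left(4640515 + c{\left(1174,515 + 860 \right)}\right) = \left(\left(\left(1134910 + 243510\right) + 341762\right) + \left(-34 + 8\right)\right) \left(4640515 + \left(956766 + 881 \left(515 + 860\right) + 1086 \cdot 1174 + 1174 \left(515 + 860\right)\right)\right) = \left(\left(1378420 + 341762\right) - 26\right) \left(4640515 + \left(956766 + 881 \cdot 1375 + 1274964 + 1174 \cdot 1375\right)\right) = \left(1720182 - 26\right) \left(4640515 + \left(956766 + 1211375 + 1274964 + 1614250\right)\right) = 1720156 \left(4640515 + 5057355\right) = 1720156 \cdot 9697870 = 16681849267720$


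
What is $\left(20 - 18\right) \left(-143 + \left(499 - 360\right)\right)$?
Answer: $-8$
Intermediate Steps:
$\left(20 - 18\right) \left(-143 + \left(499 - 360\right)\right) = \left(20 - 18\right) \left(-143 + 139\right) = 2 \left(-4\right) = -8$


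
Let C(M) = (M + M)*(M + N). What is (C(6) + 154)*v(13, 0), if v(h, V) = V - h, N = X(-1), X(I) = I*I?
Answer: -3094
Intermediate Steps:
X(I) = I²
N = 1 (N = (-1)² = 1)
C(M) = 2*M*(1 + M) (C(M) = (M + M)*(M + 1) = (2*M)*(1 + M) = 2*M*(1 + M))
(C(6) + 154)*v(13, 0) = (2*6*(1 + 6) + 154)*(0 - 1*13) = (2*6*7 + 154)*(0 - 13) = (84 + 154)*(-13) = 238*(-13) = -3094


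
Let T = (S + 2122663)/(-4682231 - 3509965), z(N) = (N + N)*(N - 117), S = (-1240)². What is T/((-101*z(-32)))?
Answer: 3660263/7890198886656 ≈ 4.6390e-7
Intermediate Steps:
S = 1537600
z(N) = 2*N*(-117 + N) (z(N) = (2*N)*(-117 + N) = 2*N*(-117 + N))
T = -3660263/8192196 (T = (1537600 + 2122663)/(-4682231 - 3509965) = 3660263/(-8192196) = 3660263*(-1/8192196) = -3660263/8192196 ≈ -0.44680)
T/((-101*z(-32))) = -3660263*1/(6464*(-117 - 32))/8192196 = -3660263/(8192196*((-202*(-32)*(-149)))) = -3660263/(8192196*((-101*9536))) = -3660263/8192196/(-963136) = -3660263/8192196*(-1/963136) = 3660263/7890198886656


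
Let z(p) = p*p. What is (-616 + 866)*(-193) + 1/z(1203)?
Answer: -69827834249/1447209 ≈ -48250.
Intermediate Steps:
z(p) = p²
(-616 + 866)*(-193) + 1/z(1203) = (-616 + 866)*(-193) + 1/(1203²) = 250*(-193) + 1/1447209 = -48250 + 1/1447209 = -69827834249/1447209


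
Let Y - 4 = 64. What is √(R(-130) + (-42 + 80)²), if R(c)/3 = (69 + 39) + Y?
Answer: 2*√493 ≈ 44.407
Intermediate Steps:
Y = 68 (Y = 4 + 64 = 68)
R(c) = 528 (R(c) = 3*((69 + 39) + 68) = 3*(108 + 68) = 3*176 = 528)
√(R(-130) + (-42 + 80)²) = √(528 + (-42 + 80)²) = √(528 + 38²) = √(528 + 1444) = √1972 = 2*√493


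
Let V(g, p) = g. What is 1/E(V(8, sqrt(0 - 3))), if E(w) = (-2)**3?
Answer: -1/8 ≈ -0.12500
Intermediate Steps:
E(w) = -8
1/E(V(8, sqrt(0 - 3))) = 1/(-8) = -1/8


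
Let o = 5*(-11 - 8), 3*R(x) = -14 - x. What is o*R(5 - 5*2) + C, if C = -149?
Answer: 136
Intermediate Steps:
R(x) = -14/3 - x/3 (R(x) = (-14 - x)/3 = -14/3 - x/3)
o = -95 (o = 5*(-19) = -95)
o*R(5 - 5*2) + C = -95*(-14/3 - (5 - 5*2)/3) - 149 = -95*(-14/3 - (5 - 10)/3) - 149 = -95*(-14/3 - ⅓*(-5)) - 149 = -95*(-14/3 + 5/3) - 149 = -95*(-3) - 149 = 285 - 149 = 136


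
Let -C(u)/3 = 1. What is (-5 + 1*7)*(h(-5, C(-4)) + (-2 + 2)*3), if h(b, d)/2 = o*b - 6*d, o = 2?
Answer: 32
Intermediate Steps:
C(u) = -3 (C(u) = -3*1 = -3)
h(b, d) = -12*d + 4*b (h(b, d) = 2*(2*b - 6*d) = 2*(-6*d + 2*b) = -12*d + 4*b)
(-5 + 1*7)*(h(-5, C(-4)) + (-2 + 2)*3) = (-5 + 1*7)*((-12*(-3) + 4*(-5)) + (-2 + 2)*3) = (-5 + 7)*((36 - 20) + 0*3) = 2*(16 + 0) = 2*16 = 32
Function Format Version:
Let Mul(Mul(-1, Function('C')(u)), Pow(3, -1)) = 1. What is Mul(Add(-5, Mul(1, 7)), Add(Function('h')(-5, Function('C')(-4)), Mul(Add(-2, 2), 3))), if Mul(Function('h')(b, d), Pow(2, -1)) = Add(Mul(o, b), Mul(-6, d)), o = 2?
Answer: 32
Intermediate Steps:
Function('C')(u) = -3 (Function('C')(u) = Mul(-3, 1) = -3)
Function('h')(b, d) = Add(Mul(-12, d), Mul(4, b)) (Function('h')(b, d) = Mul(2, Add(Mul(2, b), Mul(-6, d))) = Mul(2, Add(Mul(-6, d), Mul(2, b))) = Add(Mul(-12, d), Mul(4, b)))
Mul(Add(-5, Mul(1, 7)), Add(Function('h')(-5, Function('C')(-4)), Mul(Add(-2, 2), 3))) = Mul(Add(-5, Mul(1, 7)), Add(Add(Mul(-12, -3), Mul(4, -5)), Mul(Add(-2, 2), 3))) = Mul(Add(-5, 7), Add(Add(36, -20), Mul(0, 3))) = Mul(2, Add(16, 0)) = Mul(2, 16) = 32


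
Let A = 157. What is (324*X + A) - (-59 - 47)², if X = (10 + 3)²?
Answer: 43677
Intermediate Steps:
X = 169 (X = 13² = 169)
(324*X + A) - (-59 - 47)² = (324*169 + 157) - (-59 - 47)² = (54756 + 157) - 1*(-106)² = 54913 - 1*11236 = 54913 - 11236 = 43677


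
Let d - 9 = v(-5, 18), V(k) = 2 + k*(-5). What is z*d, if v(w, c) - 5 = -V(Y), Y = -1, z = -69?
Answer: -483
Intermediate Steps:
V(k) = 2 - 5*k
v(w, c) = -2 (v(w, c) = 5 - (2 - 5*(-1)) = 5 - (2 + 5) = 5 - 1*7 = 5 - 7 = -2)
d = 7 (d = 9 - 2 = 7)
z*d = -69*7 = -483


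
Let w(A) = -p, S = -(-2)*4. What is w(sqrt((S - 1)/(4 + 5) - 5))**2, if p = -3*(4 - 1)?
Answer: 81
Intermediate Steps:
p = -9 (p = -3*3 = -9)
S = 8 (S = -1*(-8) = 8)
w(A) = 9 (w(A) = -1*(-9) = 9)
w(sqrt((S - 1)/(4 + 5) - 5))**2 = 9**2 = 81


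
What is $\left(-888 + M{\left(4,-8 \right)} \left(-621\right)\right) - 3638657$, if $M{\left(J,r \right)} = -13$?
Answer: $-3631472$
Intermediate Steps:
$\left(-888 + M{\left(4,-8 \right)} \left(-621\right)\right) - 3638657 = \left(-888 - -8073\right) - 3638657 = \left(-888 + 8073\right) - 3638657 = 7185 - 3638657 = -3631472$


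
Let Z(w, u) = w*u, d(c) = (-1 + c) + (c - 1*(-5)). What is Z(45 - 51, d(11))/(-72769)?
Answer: 156/72769 ≈ 0.0021438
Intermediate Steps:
d(c) = 4 + 2*c (d(c) = (-1 + c) + (c + 5) = (-1 + c) + (5 + c) = 4 + 2*c)
Z(w, u) = u*w
Z(45 - 51, d(11))/(-72769) = ((4 + 2*11)*(45 - 51))/(-72769) = ((4 + 22)*(-6))*(-1/72769) = (26*(-6))*(-1/72769) = -156*(-1/72769) = 156/72769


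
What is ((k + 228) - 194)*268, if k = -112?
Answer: -20904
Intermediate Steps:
((k + 228) - 194)*268 = ((-112 + 228) - 194)*268 = (116 - 194)*268 = -78*268 = -20904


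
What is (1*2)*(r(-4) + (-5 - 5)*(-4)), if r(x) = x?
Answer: 72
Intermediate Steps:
(1*2)*(r(-4) + (-5 - 5)*(-4)) = (1*2)*(-4 + (-5 - 5)*(-4)) = 2*(-4 - 10*(-4)) = 2*(-4 + 40) = 2*36 = 72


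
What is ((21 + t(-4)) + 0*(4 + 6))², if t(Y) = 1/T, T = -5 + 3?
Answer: 1681/4 ≈ 420.25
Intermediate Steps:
T = -2
t(Y) = -½ (t(Y) = 1/(-2) = -½)
((21 + t(-4)) + 0*(4 + 6))² = ((21 - ½) + 0*(4 + 6))² = (41/2 + 0*10)² = (41/2 + 0)² = (41/2)² = 1681/4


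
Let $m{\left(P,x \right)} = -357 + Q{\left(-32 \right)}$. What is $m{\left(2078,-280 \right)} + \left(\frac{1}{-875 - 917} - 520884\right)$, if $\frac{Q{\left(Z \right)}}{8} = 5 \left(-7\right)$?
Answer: $- \frac{934565633}{1792} \approx -5.2152 \cdot 10^{5}$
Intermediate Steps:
$Q{\left(Z \right)} = -280$ ($Q{\left(Z \right)} = 8 \cdot 5 \left(-7\right) = 8 \left(-35\right) = -280$)
$m{\left(P,x \right)} = -637$ ($m{\left(P,x \right)} = -357 - 280 = -637$)
$m{\left(2078,-280 \right)} + \left(\frac{1}{-875 - 917} - 520884\right) = -637 + \left(\frac{1}{-875 - 917} - 520884\right) = -637 - \left(520884 - \frac{1}{-1792}\right) = -637 - \frac{933424129}{1792} = - \frac{934565633}{1792}$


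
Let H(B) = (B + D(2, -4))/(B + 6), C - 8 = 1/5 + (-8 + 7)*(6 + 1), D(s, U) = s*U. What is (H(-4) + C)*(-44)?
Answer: 1056/5 ≈ 211.20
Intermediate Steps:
D(s, U) = U*s
C = 6/5 (C = 8 + (1/5 + (-8 + 7)*(6 + 1)) = 8 + (⅕ - 1*7) = 8 + (⅕ - 7) = 8 - 34/5 = 6/5 ≈ 1.2000)
H(B) = (-8 + B)/(6 + B) (H(B) = (B - 4*2)/(B + 6) = (B - 8)/(6 + B) = (-8 + B)/(6 + B))
(H(-4) + C)*(-44) = ((-8 - 4)/(6 - 4) + 6/5)*(-44) = (-12/2 + 6/5)*(-44) = ((½)*(-12) + 6/5)*(-44) = (-6 + 6/5)*(-44) = -24/5*(-44) = 1056/5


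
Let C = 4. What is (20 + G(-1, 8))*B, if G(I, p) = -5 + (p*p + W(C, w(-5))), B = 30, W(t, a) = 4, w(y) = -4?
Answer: 2490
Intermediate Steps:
G(I, p) = -1 + p² (G(I, p) = -5 + (p*p + 4) = -5 + (p² + 4) = -5 + (4 + p²) = -1 + p²)
(20 + G(-1, 8))*B = (20 + (-1 + 8²))*30 = (20 + (-1 + 64))*30 = (20 + 63)*30 = 83*30 = 2490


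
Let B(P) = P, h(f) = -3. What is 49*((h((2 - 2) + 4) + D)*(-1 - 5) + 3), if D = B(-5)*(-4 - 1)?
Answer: -6321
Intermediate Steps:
D = 25 (D = -5*(-4 - 1) = -5*(-5) = 25)
49*((h((2 - 2) + 4) + D)*(-1 - 5) + 3) = 49*((-3 + 25)*(-1 - 5) + 3) = 49*(22*(-6) + 3) = 49*(-132 + 3) = 49*(-129) = -6321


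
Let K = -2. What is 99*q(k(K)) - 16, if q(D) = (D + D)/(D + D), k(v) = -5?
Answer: 83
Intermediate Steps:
q(D) = 1 (q(D) = (2*D)/((2*D)) = (2*D)*(1/(2*D)) = 1)
99*q(k(K)) - 16 = 99*1 - 16 = 99 - 16 = 83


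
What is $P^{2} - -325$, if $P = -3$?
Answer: $334$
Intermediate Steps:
$P^{2} - -325 = \left(-3\right)^{2} - -325 = 9 + 325 = 334$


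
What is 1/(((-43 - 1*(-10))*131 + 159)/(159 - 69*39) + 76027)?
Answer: 211/16042044 ≈ 1.3153e-5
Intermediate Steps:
1/(((-43 - 1*(-10))*131 + 159)/(159 - 69*39) + 76027) = 1/(((-43 + 10)*131 + 159)/(159 - 2691) + 76027) = 1/((-33*131 + 159)/(-2532) + 76027) = 1/((-4323 + 159)*(-1/2532) + 76027) = 1/(-4164*(-1/2532) + 76027) = 1/(347/211 + 76027) = 1/(16042044/211) = 211/16042044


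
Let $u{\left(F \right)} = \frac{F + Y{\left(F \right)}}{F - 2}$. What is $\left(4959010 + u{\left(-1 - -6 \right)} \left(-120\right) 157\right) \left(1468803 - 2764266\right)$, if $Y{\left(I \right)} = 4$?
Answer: $-6350994402870$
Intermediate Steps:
$u{\left(F \right)} = \frac{4 + F}{-2 + F}$ ($u{\left(F \right)} = \frac{F + 4}{F - 2} = \frac{4 + F}{-2 + F}$)
$\left(4959010 + u{\left(-1 - -6 \right)} \left(-120\right) 157\right) \left(1468803 - 2764266\right) = \left(4959010 + \frac{4 - -5}{-2 - -5} \left(-120\right) 157\right) \left(1468803 - 2764266\right) = \left(4959010 + \frac{4 + \left(-1 + 6\right)}{-2 + \left(-1 + 6\right)} \left(-120\right) 157\right) \left(-1295463\right) = \left(4959010 + \frac{4 + 5}{-2 + 5} \left(-120\right) 157\right) \left(-1295463\right) = \left(4959010 + \frac{1}{3} \cdot 9 \left(-120\right) 157\right) \left(-1295463\right) = \left(4959010 + 3 \left(-120\right) 157\right) \left(-1295463\right) = \left(4959010 - 56520\right) \left(-1295463\right) = 4902490 \left(-1295463\right) = -6350994402870$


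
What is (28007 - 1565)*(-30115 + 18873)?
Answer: -297260964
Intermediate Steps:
(28007 - 1565)*(-30115 + 18873) = 26442*(-11242) = -297260964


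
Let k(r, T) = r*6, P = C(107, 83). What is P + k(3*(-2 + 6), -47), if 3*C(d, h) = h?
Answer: 299/3 ≈ 99.667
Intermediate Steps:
C(d, h) = h/3
P = 83/3 (P = (1/3)*83 = 83/3 ≈ 27.667)
k(r, T) = 6*r
P + k(3*(-2 + 6), -47) = 83/3 + 6*(3*(-2 + 6)) = 83/3 + 6*(3*4) = 83/3 + 6*12 = 83/3 + 72 = 299/3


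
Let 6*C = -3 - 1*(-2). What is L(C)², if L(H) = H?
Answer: 1/36 ≈ 0.027778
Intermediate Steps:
C = -⅙ (C = (-3 - 1*(-2))/6 = (-3 + 2)/6 = (⅙)*(-1) = -⅙ ≈ -0.16667)
L(C)² = (-⅙)² = 1/36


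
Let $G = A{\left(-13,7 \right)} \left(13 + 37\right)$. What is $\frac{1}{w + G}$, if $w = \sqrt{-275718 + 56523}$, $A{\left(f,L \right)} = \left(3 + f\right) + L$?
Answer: $- \frac{10}{16113} - \frac{i \sqrt{24355}}{80565} \approx -0.00062062 - 0.0019371 i$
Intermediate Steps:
$A{\left(f,L \right)} = 3 + L + f$
$w = 3 i \sqrt{24355}$ ($w = \sqrt{-219195} = 3 i \sqrt{24355} \approx 468.18 i$)
$G = -150$ ($G = \left(3 + 7 - 13\right) \left(13 + 37\right) = \left(-3\right) 50 = -150$)
$\frac{1}{w + G} = \frac{1}{3 i \sqrt{24355} - 150} = \frac{1}{-150 + 3 i \sqrt{24355}}$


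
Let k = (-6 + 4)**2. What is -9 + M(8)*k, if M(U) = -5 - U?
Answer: -61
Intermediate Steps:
k = 4 (k = (-2)**2 = 4)
-9 + M(8)*k = -9 + (-5 - 1*8)*4 = -9 + (-5 - 8)*4 = -9 - 13*4 = -9 - 52 = -61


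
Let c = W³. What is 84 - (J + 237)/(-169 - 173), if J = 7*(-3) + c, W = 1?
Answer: 28945/342 ≈ 84.635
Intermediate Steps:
c = 1 (c = 1³ = 1)
J = -20 (J = 7*(-3) + 1 = -21 + 1 = -20)
84 - (J + 237)/(-169 - 173) = 84 - (-20 + 237)/(-169 - 173) = 84 - 217/(-342) = 84 - 217*(-1)/342 = 84 - 1*(-217/342) = 84 + 217/342 = 28945/342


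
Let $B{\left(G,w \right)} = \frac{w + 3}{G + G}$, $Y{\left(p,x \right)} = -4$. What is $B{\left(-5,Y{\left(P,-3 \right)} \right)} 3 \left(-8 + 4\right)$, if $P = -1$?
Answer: $- \frac{6}{5} \approx -1.2$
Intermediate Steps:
$B{\left(G,w \right)} = \frac{3 + w}{2 G}$
$B{\left(-5,Y{\left(P,-3 \right)} \right)} 3 \left(-8 + 4\right) = \frac{3 - 4}{2 \left(-5\right)} 3 \left(-8 + 4\right) = \frac{1}{2} \left(- \frac{1}{5}\right) \left(-1\right) 3 \left(-4\right) = \frac{1}{10} \cdot 3 \left(-4\right) = \frac{3}{10} \left(-4\right) = - \frac{6}{5}$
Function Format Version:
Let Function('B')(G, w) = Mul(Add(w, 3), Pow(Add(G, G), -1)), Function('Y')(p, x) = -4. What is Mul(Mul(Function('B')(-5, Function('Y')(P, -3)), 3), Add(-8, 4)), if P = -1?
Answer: Rational(-6, 5) ≈ -1.2000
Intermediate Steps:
Function('B')(G, w) = Mul(Rational(1, 2), Pow(G, -1), Add(3, w)) (Function('B')(G, w) = Mul(Add(3, w), Pow(Mul(2, G), -1)) = Mul(Add(3, w), Mul(Rational(1, 2), Pow(G, -1))) = Mul(Rational(1, 2), Pow(G, -1), Add(3, w)))
Mul(Mul(Function('B')(-5, Function('Y')(P, -3)), 3), Add(-8, 4)) = Mul(Mul(Mul(Rational(1, 2), Pow(-5, -1), Add(3, -4)), 3), Add(-8, 4)) = Mul(Mul(Mul(Rational(1, 2), Rational(-1, 5), -1), 3), -4) = Mul(Mul(Rational(1, 10), 3), -4) = Mul(Rational(3, 10), -4) = Rational(-6, 5)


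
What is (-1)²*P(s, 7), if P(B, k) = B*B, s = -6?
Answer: 36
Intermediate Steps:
P(B, k) = B²
(-1)²*P(s, 7) = (-1)²*(-6)² = 1*36 = 36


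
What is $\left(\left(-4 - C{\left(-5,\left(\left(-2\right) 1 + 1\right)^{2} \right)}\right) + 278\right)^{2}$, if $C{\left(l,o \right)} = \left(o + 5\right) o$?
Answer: $71824$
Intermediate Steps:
$C{\left(l,o \right)} = o \left(5 + o\right)$ ($C{\left(l,o \right)} = \left(5 + o\right) o = o \left(5 + o\right)$)
$\left(\left(-4 - C{\left(-5,\left(\left(-2\right) 1 + 1\right)^{2} \right)}\right) + 278\right)^{2} = \left(\left(-4 - \left(\left(-2\right) 1 + 1\right)^{2} \left(5 + \left(\left(-2\right) 1 + 1\right)^{2}\right)\right) + 278\right)^{2} = \left(\left(-4 - \left(-2 + 1\right)^{2} \left(5 + \left(-2 + 1\right)^{2}\right)\right) + 278\right)^{2} = \left(\left(-4 - \left(-1\right)^{2} \left(5 + \left(-1\right)^{2}\right)\right) + 278\right)^{2} = \left(\left(-4 - 1 \left(5 + 1\right)\right) + 278\right)^{2} = \left(\left(-4 - 1 \cdot 6\right) + 278\right)^{2} = \left(\left(-4 - 6\right) + 278\right)^{2} = \left(-10 + 278\right)^{2} = 268^{2} = 71824$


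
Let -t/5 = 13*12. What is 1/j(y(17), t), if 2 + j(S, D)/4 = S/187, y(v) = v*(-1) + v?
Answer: -⅛ ≈ -0.12500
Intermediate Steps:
y(v) = 0 (y(v) = -v + v = 0)
t = -780 (t = -65*12 = -5*156 = -780)
j(S, D) = -8 + 4*S/187 (j(S, D) = -8 + 4*(S/187) = -8 + 4*S/187)
1/j(y(17), t) = 1/(-8 + (4/187)*0) = 1/(-8 + 0) = 1/(-8) = -⅛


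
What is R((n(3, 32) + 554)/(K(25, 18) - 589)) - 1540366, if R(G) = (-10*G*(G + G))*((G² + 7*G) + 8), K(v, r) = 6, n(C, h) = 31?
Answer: -177954674617633486/115524532321 ≈ -1.5404e+6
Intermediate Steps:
R(G) = -20*G²*(8 + G² + 7*G) (R(G) = (-10*G*2*G)*(8 + G² + 7*G) = (-20*G²)*(8 + G² + 7*G) = -20*G²*(8 + G² + 7*G))
R((n(3, 32) + 554)/(K(25, 18) - 589)) - 1540366 = 20*((31 + 554)/(6 - 589))²*(-8 - ((31 + 554)/(6 - 589))² - 7*(31 + 554)/(6 - 589)) - 1540366 = 20*(585/(-583))²*(-8 - (585/(-583))² - 4095/(-583)) - 1540366 = 20*(585*(-1/583))²*(-8 - (585*(-1/583))² - 4095*(-1)/583) - 1540366 = 20*(-585/583)²*(-8 - (-585/583)² - 7*(-585/583)) - 1540366 = 20*(342225/339889)*(-8 - 1*342225/339889 + 4095/583) - 1540366 = 20*(342225/339889)*(-8 - 342225/339889 + 4095/583) - 1540366 = 20*(342225/339889)*(-673952/339889) - 1540366 = -4612864464000/115524532321 - 1540366 = -177954674617633486/115524532321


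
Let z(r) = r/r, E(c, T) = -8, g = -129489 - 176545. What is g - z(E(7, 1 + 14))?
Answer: -306035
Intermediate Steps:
g = -306034
z(r) = 1
g - z(E(7, 1 + 14)) = -306034 - 1*1 = -306034 - 1 = -306035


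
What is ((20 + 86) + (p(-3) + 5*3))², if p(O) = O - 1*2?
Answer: 13456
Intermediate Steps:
p(O) = -2 + O (p(O) = O - 2 = -2 + O)
((20 + 86) + (p(-3) + 5*3))² = ((20 + 86) + ((-2 - 3) + 5*3))² = (106 + (-5 + 15))² = (106 + 10)² = 116² = 13456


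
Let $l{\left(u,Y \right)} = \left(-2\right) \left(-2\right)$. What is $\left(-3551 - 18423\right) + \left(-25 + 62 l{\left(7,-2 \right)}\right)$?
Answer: $-21751$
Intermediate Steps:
$l{\left(u,Y \right)} = 4$
$\left(-3551 - 18423\right) + \left(-25 + 62 l{\left(7,-2 \right)}\right) = \left(-3551 - 18423\right) + \left(-25 + 62 \cdot 4\right) = -21974 + \left(-25 + 248\right) = -21974 + 223 = -21751$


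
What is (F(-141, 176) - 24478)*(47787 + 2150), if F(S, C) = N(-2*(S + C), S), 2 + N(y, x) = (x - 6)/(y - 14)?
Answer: -4889481481/4 ≈ -1.2224e+9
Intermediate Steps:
N(y, x) = -2 + (-6 + x)/(-14 + y) (N(y, x) = -2 + (x - 6)/(y - 14) = -2 + (-6 + x)/(-14 + y))
F(S, C) = (22 + 4*C + 5*S)/(-14 - 2*C - 2*S) (F(S, C) = (22 + S - (-4)*(S + C))/(-14 - 2*(S + C)) = (22 + S - (-4)*(C + S))/(-14 - 2*(C + S)) = (22 + S - 2*(-2*C - 2*S))/(-14 + (-2*C - 2*S)) = (22 + S + (4*C + 4*S))/(-14 - 2*C - 2*S) = (22 + 4*C + 5*S)/(-14 - 2*C - 2*S))
(F(-141, 176) - 24478)*(47787 + 2150) = ((-11 - 2*176 - 5/2*(-141))/(7 + 176 - 141) - 24478)*(47787 + 2150) = ((-11 - 352 + 705/2)/42 - 24478)*49937 = ((1/42)*(-21/2) - 24478)*49937 = (-1/4 - 24478)*49937 = -97913/4*49937 = -4889481481/4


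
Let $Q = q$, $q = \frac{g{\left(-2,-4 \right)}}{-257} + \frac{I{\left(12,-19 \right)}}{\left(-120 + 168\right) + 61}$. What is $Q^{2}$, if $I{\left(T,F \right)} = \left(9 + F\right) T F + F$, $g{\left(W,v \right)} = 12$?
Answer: $\frac{336132093361}{784728169} \approx 428.34$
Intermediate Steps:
$I{\left(T,F \right)} = F + F T \left(9 + F\right)$ ($I{\left(T,F \right)} = T \left(9 + F\right) F + F = F T \left(9 + F\right) + F = F + F T \left(9 + F\right)$)
$q = \frac{579769}{28013}$ ($q = \frac{12}{-257} + \frac{\left(-19\right) \left(1 + 9 \cdot 12 - 228\right)}{\left(-120 + 168\right) + 61} = 12 \left(- \frac{1}{257}\right) + \frac{\left(-19\right) \left(1 + 108 - 228\right)}{48 + 61} = - \frac{12}{257} + \frac{\left(-19\right) \left(-119\right)}{109} = - \frac{12}{257} + 2261 \cdot \frac{1}{109} = - \frac{12}{257} + \frac{2261}{109} = \frac{579769}{28013} \approx 20.696$)
$Q = \frac{579769}{28013} \approx 20.696$
$Q^{2} = \left(\frac{579769}{28013}\right)^{2} = \frac{336132093361}{784728169}$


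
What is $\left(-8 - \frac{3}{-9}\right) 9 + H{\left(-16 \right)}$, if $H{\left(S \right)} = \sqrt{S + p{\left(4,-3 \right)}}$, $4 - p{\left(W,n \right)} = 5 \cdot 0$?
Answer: $-69 + 2 i \sqrt{3} \approx -69.0 + 3.4641 i$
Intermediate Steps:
$p{\left(W,n \right)} = 4$ ($p{\left(W,n \right)} = 4 - 5 \cdot 0 = 4 - 0 = 4 + 0 = 4$)
$H{\left(S \right)} = \sqrt{4 + S}$ ($H{\left(S \right)} = \sqrt{S + 4} = \sqrt{4 + S}$)
$\left(-8 - \frac{3}{-9}\right) 9 + H{\left(-16 \right)} = \left(-8 - \frac{3}{-9}\right) 9 + \sqrt{4 - 16} = \left(-8 - - \frac{1}{3}\right) 9 + \sqrt{-12} = \left(-8 + \frac{1}{3}\right) 9 + 2 i \sqrt{3} = \left(- \frac{23}{3}\right) 9 + 2 i \sqrt{3} = -69 + 2 i \sqrt{3}$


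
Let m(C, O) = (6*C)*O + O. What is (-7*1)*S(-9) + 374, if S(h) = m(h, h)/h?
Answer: 745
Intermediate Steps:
m(C, O) = O + 6*C*O (m(C, O) = 6*C*O + O = O + 6*C*O)
S(h) = 1 + 6*h (S(h) = (h*(1 + 6*h))/h = 1 + 6*h)
(-7*1)*S(-9) + 374 = (-7*1)*(1 + 6*(-9)) + 374 = -7*(1 - 54) + 374 = -7*(-53) + 374 = 371 + 374 = 745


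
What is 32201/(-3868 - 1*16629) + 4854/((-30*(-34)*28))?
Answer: -136694687/97565720 ≈ -1.4011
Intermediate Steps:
32201/(-3868 - 1*16629) + 4854/((-30*(-34)*28)) = 32201/(-3868 - 16629) + 4854/((1020*28)) = 32201/(-20497) + 4854/28560 = 32201*(-1/20497) + 4854*(1/28560) = -32201/20497 + 809/4760 = -136694687/97565720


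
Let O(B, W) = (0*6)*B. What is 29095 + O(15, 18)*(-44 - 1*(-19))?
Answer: 29095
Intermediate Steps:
O(B, W) = 0 (O(B, W) = 0*B = 0)
29095 + O(15, 18)*(-44 - 1*(-19)) = 29095 + 0*(-44 - 1*(-19)) = 29095 + 0*(-44 + 19) = 29095 + 0*(-25) = 29095 + 0 = 29095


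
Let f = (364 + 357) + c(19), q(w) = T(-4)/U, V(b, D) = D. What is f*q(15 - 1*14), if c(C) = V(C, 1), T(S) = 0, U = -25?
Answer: 0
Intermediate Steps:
c(C) = 1
q(w) = 0 (q(w) = 0/(-25) = 0*(-1/25) = 0)
f = 722 (f = (364 + 357) + 1 = 721 + 1 = 722)
f*q(15 - 1*14) = 722*0 = 0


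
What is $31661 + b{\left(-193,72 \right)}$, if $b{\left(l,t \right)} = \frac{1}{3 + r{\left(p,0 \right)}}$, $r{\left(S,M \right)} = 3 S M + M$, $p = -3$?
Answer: $\frac{94984}{3} \approx 31661.0$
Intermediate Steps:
$r{\left(S,M \right)} = M + 3 M S$ ($r{\left(S,M \right)} = 3 M S + M = M + 3 M S$)
$b{\left(l,t \right)} = \frac{1}{3}$ ($b{\left(l,t \right)} = \frac{1}{3 + 0 \left(1 + 3 \left(-3\right)\right)} = \frac{1}{3 + 0 \left(1 - 9\right)} = \frac{1}{3 + 0 \left(-8\right)} = \frac{1}{3 + 0} = \frac{1}{3}$)
$31661 + b{\left(-193,72 \right)} = 31661 + \frac{1}{3} = \frac{94984}{3}$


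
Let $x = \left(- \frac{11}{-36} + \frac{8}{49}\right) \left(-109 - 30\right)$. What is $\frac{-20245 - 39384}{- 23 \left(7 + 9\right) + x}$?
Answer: $\frac{105185556}{764105} \approx 137.66$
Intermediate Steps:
$x = - \frac{114953}{1764}$ ($x = \left(\left(-11\right) \left(- \frac{1}{36}\right) + 8 \cdot \frac{1}{49}\right) \left(-139\right) = \left(\frac{11}{36} + \frac{8}{49}\right) \left(-139\right) = \frac{827}{1764} \left(-139\right) = - \frac{114953}{1764} \approx -65.166$)
$\frac{-20245 - 39384}{- 23 \left(7 + 9\right) + x} = \frac{-20245 - 39384}{- 23 \left(7 + 9\right) - \frac{114953}{1764}} = - \frac{59629}{\left(-23\right) 16 - \frac{114953}{1764}} = - \frac{59629}{-368 - \frac{114953}{1764}} = - \frac{59629}{- \frac{764105}{1764}} = \left(-59629\right) \left(- \frac{1764}{764105}\right) = \frac{105185556}{764105}$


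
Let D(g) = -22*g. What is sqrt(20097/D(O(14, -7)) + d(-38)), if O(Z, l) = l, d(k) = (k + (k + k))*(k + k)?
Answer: sqrt(35178)/2 ≈ 93.779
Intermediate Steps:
d(k) = 6*k**2 (d(k) = (k + 2*k)*(2*k) = (3*k)*(2*k) = 6*k**2)
sqrt(20097/D(O(14, -7)) + d(-38)) = sqrt(20097/((-22*(-7))) + 6*(-38)**2) = sqrt(20097/154 + 6*1444) = sqrt(20097*(1/154) + 8664) = sqrt(261/2 + 8664) = sqrt(17589/2) = sqrt(35178)/2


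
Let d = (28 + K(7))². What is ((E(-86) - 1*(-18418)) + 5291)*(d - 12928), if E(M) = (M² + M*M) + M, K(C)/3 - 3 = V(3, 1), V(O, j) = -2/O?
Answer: -449570745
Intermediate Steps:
K(C) = 7 (K(C) = 9 + 3*(-2/3) = 9 + 3*(-2*⅓) = 9 + 3*(-⅔) = 9 - 2 = 7)
d = 1225 (d = (28 + 7)² = 35² = 1225)
E(M) = M + 2*M² (E(M) = (M² + M²) + M = 2*M² + M = M + 2*M²)
((E(-86) - 1*(-18418)) + 5291)*(d - 12928) = ((-86*(1 + 2*(-86)) - 1*(-18418)) + 5291)*(1225 - 12928) = ((-86*(1 - 172) + 18418) + 5291)*(-11703) = ((-86*(-171) + 18418) + 5291)*(-11703) = ((14706 + 18418) + 5291)*(-11703) = (33124 + 5291)*(-11703) = 38415*(-11703) = -449570745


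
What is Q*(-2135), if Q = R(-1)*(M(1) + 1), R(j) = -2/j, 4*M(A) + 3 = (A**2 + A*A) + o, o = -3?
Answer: 0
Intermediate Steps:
M(A) = -3/2 + A**2/2 (M(A) = -3/4 + ((A**2 + A*A) - 3)/4 = -3/4 + ((A**2 + A**2) - 3)/4 = -3/4 + (2*A**2 - 3)/4 = -3/4 + (-3 + 2*A**2)/4 = -3/4 + (-3/4 + A**2/2) = -3/2 + A**2/2)
Q = 0 (Q = (-2/(-1))*((-3/2 + (1/2)*1**2) + 1) = (-2*(-1))*((-3/2 + (1/2)*1) + 1) = 2*((-3/2 + 1/2) + 1) = 2*(-1 + 1) = 2*0 = 0)
Q*(-2135) = 0*(-2135) = 0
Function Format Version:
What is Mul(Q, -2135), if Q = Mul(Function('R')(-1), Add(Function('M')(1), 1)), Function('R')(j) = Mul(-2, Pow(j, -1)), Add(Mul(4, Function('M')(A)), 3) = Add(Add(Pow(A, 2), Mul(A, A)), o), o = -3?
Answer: 0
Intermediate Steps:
Function('M')(A) = Add(Rational(-3, 2), Mul(Rational(1, 2), Pow(A, 2))) (Function('M')(A) = Add(Rational(-3, 4), Mul(Rational(1, 4), Add(Add(Pow(A, 2), Mul(A, A)), -3))) = Add(Rational(-3, 4), Mul(Rational(1, 4), Add(Add(Pow(A, 2), Pow(A, 2)), -3))) = Add(Rational(-3, 4), Mul(Rational(1, 4), Add(Mul(2, Pow(A, 2)), -3))) = Add(Rational(-3, 4), Mul(Rational(1, 4), Add(-3, Mul(2, Pow(A, 2))))) = Add(Rational(-3, 4), Add(Rational(-3, 4), Mul(Rational(1, 2), Pow(A, 2)))) = Add(Rational(-3, 2), Mul(Rational(1, 2), Pow(A, 2))))
Q = 0 (Q = Mul(Mul(-2, Pow(-1, -1)), Add(Add(Rational(-3, 2), Mul(Rational(1, 2), Pow(1, 2))), 1)) = Mul(Mul(-2, -1), Add(Add(Rational(-3, 2), Mul(Rational(1, 2), 1)), 1)) = Mul(2, Add(Add(Rational(-3, 2), Rational(1, 2)), 1)) = Mul(2, Add(-1, 1)) = Mul(2, 0) = 0)
Mul(Q, -2135) = Mul(0, -2135) = 0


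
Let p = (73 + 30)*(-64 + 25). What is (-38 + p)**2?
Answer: 16443025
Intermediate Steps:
p = -4017 (p = 103*(-39) = -4017)
(-38 + p)**2 = (-38 - 4017)**2 = (-4055)**2 = 16443025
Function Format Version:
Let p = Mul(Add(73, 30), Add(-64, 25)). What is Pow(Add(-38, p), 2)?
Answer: 16443025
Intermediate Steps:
p = -4017 (p = Mul(103, -39) = -4017)
Pow(Add(-38, p), 2) = Pow(Add(-38, -4017), 2) = Pow(-4055, 2) = 16443025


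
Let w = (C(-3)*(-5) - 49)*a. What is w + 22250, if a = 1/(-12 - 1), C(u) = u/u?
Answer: 289304/13 ≈ 22254.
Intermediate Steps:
C(u) = 1
a = -1/13 (a = 1/(-13) = -1/13 ≈ -0.076923)
w = 54/13 (w = (1*(-5) - 49)*(-1/13) = (-5 - 49)*(-1/13) = -54*(-1/13) = 54/13 ≈ 4.1538)
w + 22250 = 54/13 + 22250 = 289304/13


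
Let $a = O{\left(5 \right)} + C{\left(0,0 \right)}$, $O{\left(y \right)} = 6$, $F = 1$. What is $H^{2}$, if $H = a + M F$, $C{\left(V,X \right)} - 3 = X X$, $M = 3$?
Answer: $144$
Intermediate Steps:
$C{\left(V,X \right)} = 3 + X^{2}$ ($C{\left(V,X \right)} = 3 + X X = 3 + X^{2}$)
$a = 9$ ($a = 6 + \left(3 + 0^{2}\right) = 6 + \left(3 + 0\right) = 6 + 3 = 9$)
$H = 12$ ($H = 9 + 3 \cdot 1 = 9 + 3 = 12$)
$H^{2} = 12^{2} = 144$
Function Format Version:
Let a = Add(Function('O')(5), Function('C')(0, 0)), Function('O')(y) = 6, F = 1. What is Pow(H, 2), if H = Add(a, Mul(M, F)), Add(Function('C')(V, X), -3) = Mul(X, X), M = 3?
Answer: 144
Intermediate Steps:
Function('C')(V, X) = Add(3, Pow(X, 2)) (Function('C')(V, X) = Add(3, Mul(X, X)) = Add(3, Pow(X, 2)))
a = 9 (a = Add(6, Add(3, Pow(0, 2))) = Add(6, Add(3, 0)) = Add(6, 3) = 9)
H = 12 (H = Add(9, Mul(3, 1)) = Add(9, 3) = 12)
Pow(H, 2) = Pow(12, 2) = 144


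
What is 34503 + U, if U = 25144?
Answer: 59647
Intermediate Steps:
34503 + U = 34503 + 25144 = 59647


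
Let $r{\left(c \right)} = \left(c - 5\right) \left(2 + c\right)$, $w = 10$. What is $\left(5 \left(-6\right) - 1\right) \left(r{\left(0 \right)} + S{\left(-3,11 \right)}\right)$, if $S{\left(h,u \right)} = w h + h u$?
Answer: $2263$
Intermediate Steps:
$r{\left(c \right)} = \left(-5 + c\right) \left(2 + c\right)$
$S{\left(h,u \right)} = 10 h + h u$
$\left(5 \left(-6\right) - 1\right) \left(r{\left(0 \right)} + S{\left(-3,11 \right)}\right) = \left(5 \left(-6\right) - 1\right) \left(\left(-10 + 0^{2} - 0\right) - 3 \left(10 + 11\right)\right) = \left(-30 - 1\right) \left(\left(-10 + 0 + 0\right) - 63\right) = - 31 \left(-10 - 63\right) = \left(-31\right) \left(-73\right) = 2263$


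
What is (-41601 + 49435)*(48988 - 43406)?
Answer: 43729388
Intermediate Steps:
(-41601 + 49435)*(48988 - 43406) = 7834*5582 = 43729388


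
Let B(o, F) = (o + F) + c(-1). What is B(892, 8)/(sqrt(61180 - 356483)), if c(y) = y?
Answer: -899*I*sqrt(295303)/295303 ≈ -1.6543*I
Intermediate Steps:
B(o, F) = -1 + F + o (B(o, F) = (o + F) - 1 = (F + o) - 1 = -1 + F + o)
B(892, 8)/(sqrt(61180 - 356483)) = (-1 + 8 + 892)/(sqrt(61180 - 356483)) = 899/(sqrt(-295303)) = 899/((I*sqrt(295303))) = 899*(-I*sqrt(295303)/295303) = -899*I*sqrt(295303)/295303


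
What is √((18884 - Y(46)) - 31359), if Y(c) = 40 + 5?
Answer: 2*I*√3130 ≈ 111.89*I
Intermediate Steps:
Y(c) = 45
√((18884 - Y(46)) - 31359) = √((18884 - 1*45) - 31359) = √((18884 - 45) - 31359) = √(18839 - 31359) = √(-12520) = 2*I*√3130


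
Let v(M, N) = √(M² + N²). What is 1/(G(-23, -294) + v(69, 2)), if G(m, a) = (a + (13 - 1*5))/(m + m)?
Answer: -3289/2500236 + 529*√4765/2500236 ≈ 0.013290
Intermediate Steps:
G(m, a) = (8 + a)/(2*m) (G(m, a) = (a + (13 - 5))/((2*m)) = (a + 8)*(1/(2*m)) = (8 + a)*(1/(2*m)) = (8 + a)/(2*m))
1/(G(-23, -294) + v(69, 2)) = 1/((½)*(8 - 294)/(-23) + √(69² + 2²)) = 1/((½)*(-1/23)*(-286) + √(4761 + 4)) = 1/(143/23 + √4765)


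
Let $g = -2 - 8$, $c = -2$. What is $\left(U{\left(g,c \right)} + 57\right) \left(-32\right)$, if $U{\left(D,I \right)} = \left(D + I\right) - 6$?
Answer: $-1248$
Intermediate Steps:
$g = -10$ ($g = -2 - 8 = -10$)
$U{\left(D,I \right)} = -6 + D + I$
$\left(U{\left(g,c \right)} + 57\right) \left(-32\right) = \left(\left(-6 - 10 - 2\right) + 57\right) \left(-32\right) = \left(-18 + 57\right) \left(-32\right) = 39 \left(-32\right) = -1248$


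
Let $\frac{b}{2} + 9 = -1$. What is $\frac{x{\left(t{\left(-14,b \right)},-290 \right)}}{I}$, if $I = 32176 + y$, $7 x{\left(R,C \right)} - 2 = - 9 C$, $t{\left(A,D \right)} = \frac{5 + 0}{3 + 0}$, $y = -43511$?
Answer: $- \frac{2612}{79345} \approx -0.03292$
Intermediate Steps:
$b = -20$ ($b = -18 + 2 \left(-1\right) = -18 - 2 = -20$)
$t{\left(A,D \right)} = \frac{5}{3}$
$x{\left(R,C \right)} = \frac{2}{7} - \frac{9 C}{7}$ ($x{\left(R,C \right)} = \frac{2}{7} + \frac{\left(-9\right) C}{7} = \frac{2}{7} - \frac{9 C}{7}$)
$I = -11335$ ($I = 32176 - 43511 = -11335$)
$\frac{x{\left(t{\left(-14,b \right)},-290 \right)}}{I} = \frac{\frac{2}{7} - - \frac{2610}{7}}{-11335} = \left(\frac{2}{7} + \frac{2610}{7}\right) \left(- \frac{1}{11335}\right) = \frac{2612}{7} \left(- \frac{1}{11335}\right) = - \frac{2612}{79345}$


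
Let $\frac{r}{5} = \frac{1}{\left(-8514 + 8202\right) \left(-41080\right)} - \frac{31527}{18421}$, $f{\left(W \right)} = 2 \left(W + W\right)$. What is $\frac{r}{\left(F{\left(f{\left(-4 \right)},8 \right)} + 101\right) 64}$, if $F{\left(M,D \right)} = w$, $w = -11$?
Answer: $- \frac{2391007571}{1609400033280} \approx -0.0014857$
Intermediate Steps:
$f{\left(W \right)} = 4 W$ ($f{\left(W \right)} = 2 \cdot 2 W = 4 W$)
$F{\left(M,D \right)} = -11$
$r = - \frac{2391007571}{279409728}$ ($r = 5 \left(\frac{1}{\left(-8514 + 8202\right) \left(-41080\right)} - \frac{31527}{18421}\right) = 5 \left(\frac{1}{-312} \left(- \frac{1}{41080}\right) - \frac{31527}{18421}\right) = 5 \left(\left(- \frac{1}{312}\right) \left(- \frac{1}{41080}\right) - \frac{31527}{18421}\right) = 5 \left(\frac{1}{12816960} - \frac{31527}{18421}\right) = 5 \left(- \frac{2391007571}{1397048640}\right) = - \frac{2391007571}{279409728} \approx -8.5574$)
$\frac{r}{\left(F{\left(f{\left(-4 \right)},8 \right)} + 101\right) 64} = - \frac{2391007571}{279409728 \left(-11 + 101\right) 64} = - \frac{2391007571}{279409728 \cdot 90 \cdot 64} = - \frac{2391007571}{279409728 \cdot 5760} = \left(- \frac{2391007571}{279409728}\right) \frac{1}{5760} = - \frac{2391007571}{1609400033280}$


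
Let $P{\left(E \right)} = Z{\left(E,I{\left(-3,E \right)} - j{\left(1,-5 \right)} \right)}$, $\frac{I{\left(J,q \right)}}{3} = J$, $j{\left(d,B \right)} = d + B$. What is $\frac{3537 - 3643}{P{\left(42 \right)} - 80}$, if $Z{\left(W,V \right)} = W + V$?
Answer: $\frac{106}{43} \approx 2.4651$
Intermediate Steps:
$j{\left(d,B \right)} = B + d$
$I{\left(J,q \right)} = 3 J$
$Z{\left(W,V \right)} = V + W$
$P{\left(E \right)} = -5 + E$ ($P{\left(E \right)} = \left(3 \left(-3\right) - \left(-5 + 1\right)\right) + E = \left(-9 - -4\right) + E = \left(-9 + 4\right) + E = -5 + E$)
$\frac{3537 - 3643}{P{\left(42 \right)} - 80} = \frac{3537 - 3643}{\left(-5 + 42\right) - 80} = - \frac{106}{37 - 80} = - \frac{106}{-43} = \left(-106\right) \left(- \frac{1}{43}\right) = \frac{106}{43}$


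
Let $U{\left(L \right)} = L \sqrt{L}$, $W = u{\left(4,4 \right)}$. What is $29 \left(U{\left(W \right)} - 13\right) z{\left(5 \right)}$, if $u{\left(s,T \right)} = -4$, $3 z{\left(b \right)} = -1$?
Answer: $\frac{377}{3} + \frac{232 i}{3} \approx 125.67 + 77.333 i$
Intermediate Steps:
$z{\left(b \right)} = - \frac{1}{3}$ ($z{\left(b \right)} = \frac{1}{3} \left(-1\right) = - \frac{1}{3}$)
$W = -4$
$U{\left(L \right)} = L^{\frac{3}{2}}$
$29 \left(U{\left(W \right)} - 13\right) z{\left(5 \right)} = 29 \left(\left(-4\right)^{\frac{3}{2}} - 13\right) \left(- \frac{1}{3}\right) = 29 \left(- 8 i - 13\right) \left(- \frac{1}{3}\right) = 29 \left(-13 - 8 i\right) \left(- \frac{1}{3}\right) = 29 \left(\frac{13}{3} + \frac{8 i}{3}\right) = \frac{377}{3} + \frac{232 i}{3}$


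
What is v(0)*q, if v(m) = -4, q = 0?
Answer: 0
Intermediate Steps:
v(0)*q = -4*0 = 0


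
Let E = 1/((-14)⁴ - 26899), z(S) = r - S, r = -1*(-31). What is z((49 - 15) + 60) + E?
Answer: -725570/11517 ≈ -63.000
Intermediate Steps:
r = 31
z(S) = 31 - S
E = 1/11517 (E = 1/(38416 - 26899) = 1/11517 ≈ 8.6828e-5)
z((49 - 15) + 60) + E = (31 - ((49 - 15) + 60)) + 1/11517 = (31 - (34 + 60)) + 1/11517 = (31 - 1*94) + 1/11517 = (31 - 94) + 1/11517 = -63 + 1/11517 = -725570/11517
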